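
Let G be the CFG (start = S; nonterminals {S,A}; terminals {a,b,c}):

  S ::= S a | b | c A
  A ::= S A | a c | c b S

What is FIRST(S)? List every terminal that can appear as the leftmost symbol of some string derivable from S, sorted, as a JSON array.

FIRST iteration:
iter 1:
  A via A→a c: +{a}
  A via A→c b S: +{c}
  S via S→b: +{b}
  S via S→c A: +{c}
  S: {b,c}  A: {a,c}
iter 2:
  A via A→S A: +{b}
  S: {b,c}  A: {a,b,c}
iter 3: (stable)
  S: {b,c}  A: {a,b,c}

FIRST(S) = ["b", "c"]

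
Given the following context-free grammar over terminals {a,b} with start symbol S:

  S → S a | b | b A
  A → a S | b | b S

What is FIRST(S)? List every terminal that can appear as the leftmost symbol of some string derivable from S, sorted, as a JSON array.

FIRST sets, iterate to fixpoint:
iter 1:
  A via A→a S: +{a}
  A via A→b: +{b}
  S via S→b: +{b}
  FIRST[S]={b}  FIRST[A]={a,b}
iter 2: — fixpoint
  FIRST[S]={b}  FIRST[A]={a,b}

FIRST(S) = ["b"]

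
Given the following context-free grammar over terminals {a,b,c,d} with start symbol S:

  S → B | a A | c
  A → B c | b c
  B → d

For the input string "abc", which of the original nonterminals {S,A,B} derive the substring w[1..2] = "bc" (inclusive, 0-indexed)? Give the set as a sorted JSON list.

Convert to CNF:
  S -> T2 A | c | d
  A -> B T0 | T1 T0
  B -> d
  T0 -> c
  T1 -> b
  T2 -> a

CYK fill (cells [i..j] with 1 ≤ i ≤ j ≤ 2 only):
  T[1,1] 'b' = {T1}  orig:{}
  T[2,2] 'c' = {S,T0}  orig:{S}
  T[1,2] 'bc' = {A}

Original NTs in T[1,2] deriving "bc": ["A"]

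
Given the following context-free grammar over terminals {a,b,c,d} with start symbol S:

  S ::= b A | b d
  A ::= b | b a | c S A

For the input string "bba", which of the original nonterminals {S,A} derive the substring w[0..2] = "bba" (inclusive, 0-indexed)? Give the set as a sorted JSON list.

Convert to CNF:
  S -> T0 A | T0 T3
  A -> T0 T1 | T2 X4 | b
  T0 -> b
  T1 -> a
  T2 -> c
  T3 -> d
  X4 -> S A

Fill CYK table bottom-up (cells [i..j] with 0 ≤ i ≤ j ≤ 2 only):
  cell(0,0) b: {A,T0}  orig:{A}
  cell(1,1) b: {A,T0}  orig:{A}
  cell(2,2) a: {T1}  orig:{}
  cell(0,1) bb: {S}
  cell(1,2) ba: {A}
  cell(0,2) bba: {S}

Original NTs in T[0,2] deriving "bba": ["S"]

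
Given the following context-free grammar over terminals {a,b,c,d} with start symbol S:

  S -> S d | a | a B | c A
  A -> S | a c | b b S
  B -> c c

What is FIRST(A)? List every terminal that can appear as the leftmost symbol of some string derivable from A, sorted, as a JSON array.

FIRST iteration:
iter 1:
  A via A→a c: +{a}
  A via A→b b S: +{b}
  B via B→c c: +{c}
  S via S→a: +{a}
  S via S→c A: +{c}
  FIRST[S]={a,c}  FIRST[A]={a,b}  FIRST[B]={c}
iter 2:
  A via A→S: +{c}
  FIRST[S]={a,c}  FIRST[A]={a,b,c}  FIRST[B]={c}
iter 3: — fixpoint
  FIRST[S]={a,c}  FIRST[A]={a,b,c}  FIRST[B]={c}

FIRST(A) = ["a", "b", "c"]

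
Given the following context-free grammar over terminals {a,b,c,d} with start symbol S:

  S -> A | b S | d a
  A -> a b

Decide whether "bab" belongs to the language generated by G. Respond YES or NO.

Convert to CNF:
  S -> T0 T1 | T1 S | T2 T0
  A -> T0 T1
  T0 -> a
  T1 -> b
  T2 -> d

CYK fill:
  cell(0,0) b: {T1}  orig:{}
  cell(1,1) a: {T0}  orig:{}
  cell(2,2) b: {T1}  orig:{}
  cell(0,1) ba: ∅
  cell(1,2) ab: {A,S}
  cell(0,2) bab: {S}

S ∈ T[0,2] ⇒ YES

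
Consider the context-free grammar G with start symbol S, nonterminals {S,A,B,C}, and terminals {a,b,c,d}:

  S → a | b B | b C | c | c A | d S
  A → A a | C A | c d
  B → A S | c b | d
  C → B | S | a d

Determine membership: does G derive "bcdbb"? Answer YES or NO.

Convert to CNF:
  S -> T1 A | T2 S | T3 B | T3 C | a | c
  A -> A T0 | C A | T1 T2
  B -> A S | T1 T3 | d
  C -> A S | T0 T2 | T1 A | T1 T3 | T2 S | T3 B | T3 C | a | c | d
  T0 -> a
  T1 -> c
  T2 -> d
  T3 -> b

CYK table (by increasing span):
  T[0,0] 'b' = {T3}  orig:{}
  T[1,1] 'c' = {C,S,T1}  orig:{C,S}
  T[2,2] 'd' = {B,C,T2}  orig:{B,C}
  T[3,3] 'b' = {T3}  orig:{}
  T[4,4] 'b' = {T3}  orig:{}
  T[0,1] 'bc' = {C,S}
  T[1,2] 'cd' = {A}
  T[2,3] 'db' = ∅
  T[3,4] 'bb' = ∅
  T[0,2] 'bcd' = ∅
  T[1,3] 'cdb' = ∅
  T[2,4] 'dbb' = ∅
  T[0,3] 'bcdb' = ∅
  T[1,4] 'cdbb' = ∅
  T[0,4] 'bcdbb' = ∅

S ∉ T[0,4] ⇒ NO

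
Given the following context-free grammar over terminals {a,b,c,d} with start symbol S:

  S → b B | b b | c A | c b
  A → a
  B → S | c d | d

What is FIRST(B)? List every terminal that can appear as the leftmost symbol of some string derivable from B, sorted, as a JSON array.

FIRST iteration:
iter 1:
  A via A→a: +{a}
  B via B→c d: +{c}
  B via B→d: +{d}
  S via S→b B: +{b}
  S via S→c A: +{c}
  FIRST(S)={b,c}  FIRST(A)={a}  FIRST(B)={c,d}
iter 2:
  B via B→S: +{b}
  FIRST(S)={b,c}  FIRST(A)={a}  FIRST(B)={b,c,d}
iter 3: — fixpoint
  FIRST(S)={b,c}  FIRST(A)={a}  FIRST(B)={b,c,d}

FIRST(B) = ["b", "c", "d"]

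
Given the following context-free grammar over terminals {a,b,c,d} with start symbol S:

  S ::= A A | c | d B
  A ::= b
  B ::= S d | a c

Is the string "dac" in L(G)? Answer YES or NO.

CNF form of G:
  S -> A A | T0 B | c
  A -> b
  B -> S T0 | T1 T2
  T0 -> d
  T1 -> a
  T2 -> c

CYK fill:
  cell(0,0) d: {T0}  orig:{}
  cell(1,1) a: {T1}  orig:{}
  cell(2,2) c: {S,T2}  orig:{S}
  cell(0,1) da: ∅
  cell(1,2) ac: {B}
  cell(0,2) dac: {S}

S ∈ T[0,2] ⇒ YES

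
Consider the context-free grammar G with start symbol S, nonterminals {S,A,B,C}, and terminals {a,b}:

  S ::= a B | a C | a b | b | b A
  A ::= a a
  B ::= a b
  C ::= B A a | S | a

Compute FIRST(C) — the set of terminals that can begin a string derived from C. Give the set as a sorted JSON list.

Compute FIRST by fixpoint:
iter 1:
  A via A→a a: +{a}
  B via B→a b: +{a}
  C via C→B A a: +{a}
  S via S→a B: +{a}
  S via S→b: +{b}
  FIRST(S)={a,b}  FIRST(A)={a}  FIRST(B)={a}  FIRST(C)={a}
iter 2:
  C via C→S: +{b}
  FIRST(S)={a,b}  FIRST(A)={a}  FIRST(B)={a}  FIRST(C)={a,b}
iter 3: done
  FIRST(S)={a,b}  FIRST(A)={a}  FIRST(B)={a}  FIRST(C)={a,b}

FIRST(C) = ["a", "b"]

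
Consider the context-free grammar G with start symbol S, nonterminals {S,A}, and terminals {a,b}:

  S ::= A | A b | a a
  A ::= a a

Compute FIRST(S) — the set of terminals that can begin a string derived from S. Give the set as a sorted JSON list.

FIRST sets, iterate to fixpoint:
[1]
  A via A→a a: +{a}
  S via S→A: +{a}
  FIRST(S)={a}  FIRST(A)={a}
[2] (stable)
  FIRST(S)={a}  FIRST(A)={a}

FIRST(S) = ["a"]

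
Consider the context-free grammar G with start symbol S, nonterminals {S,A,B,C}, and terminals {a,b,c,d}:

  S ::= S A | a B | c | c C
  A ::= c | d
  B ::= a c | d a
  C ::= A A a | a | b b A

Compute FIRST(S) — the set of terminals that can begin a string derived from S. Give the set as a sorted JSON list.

FIRST iteration:
[1]
  A via A→c: +{c}
  A via A→d: +{d}
  B via B→a c: +{a}
  B via B→d a: +{d}
  C via C→A A a: +{c,d}
  C via C→a: +{a}
  C via C→b b A: +{b}
  S via S→a B: +{a}
  S via S→c: +{c}
  S: {a,c}  A: {c,d}  B: {a,d}  C: {a,b,c,d}
[2] (no change)
  S: {a,c}  A: {c,d}  B: {a,d}  C: {a,b,c,d}

FIRST(S) = ["a", "c"]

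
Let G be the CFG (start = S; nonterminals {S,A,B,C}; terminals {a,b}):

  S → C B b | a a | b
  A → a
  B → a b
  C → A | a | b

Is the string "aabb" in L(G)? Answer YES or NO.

Convert to CNF:
  S -> C X2 | T0 T0 | b
  A -> a
  B -> T0 T1
  C -> a | b
  T0 -> a
  T1 -> b
  X2 -> B T1

CYK table (by increasing span):
  [0..0]={A,C,T0}  "a"  orig:{A,C}
  [1..1]={A,C,T0}  "a"  orig:{A,C}
  [2..2]={C,S,T1}  "b"  orig:{C,S}
  [3..3]={C,S,T1}  "b"  orig:{C,S}
  [0..1]={S}  "aa"
  [1..2]={B}  "ab"
  [2..3]=∅  "bb"
  [0..2]=∅  "aab"
  [1..3]={X2}  "abb"  orig:{}
  [0..3]={S}  "aabb"

S ∈ T[0,3] ⇒ YES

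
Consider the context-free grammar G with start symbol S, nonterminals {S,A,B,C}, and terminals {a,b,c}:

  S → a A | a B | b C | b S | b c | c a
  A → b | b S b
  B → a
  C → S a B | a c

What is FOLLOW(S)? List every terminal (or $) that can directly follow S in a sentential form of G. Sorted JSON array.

FIRST iteration:
round 1:
  A via A→b: +{b}
  B via B→a: +{a}
  C via C→a c: +{a}
  S via S→a A: +{a}
  S via S→b C: +{b}
  S via S→c a: +{c}
  FIRST(S)={a,b,c}  FIRST(A)={b}  FIRST(B)={a}  FIRST(C)={a}
round 2:
  C via C→S a B: +{b,c}
  FIRST(S)={a,b,c}  FIRST(A)={b}  FIRST(B)={a}  FIRST(C)={a,b,c}
round 3: done
  FIRST(S)={a,b,c}  FIRST(A)={b}  FIRST(B)={a}  FIRST(C)={a,b,c}

FOLLOW iteration:
initialize: $ ∈ FOLLOW(S)
pass 1:
  A→b S b: FOLLOW(S) ⊇ FIRST(b) = {b}; new: +{b}
  C→S a B: FOLLOW(S) ⊇ FIRST(a) = {a}; new: +{a}
  S→a A: FOLLOW(A) ⊇ FOLLOW(S) ⊇ {$,a,b}; new: +{$,a,b}
  S→a B: FOLLOW(B) ⊇ FOLLOW(S) ⊇ {$,a,b}; new: +{$,a,b}
  S→b C: FOLLOW(C) ⊇ FOLLOW(S) ⊇ {$,a,b}; new: +{$,a,b}
  FOLLOW[S]={$,a,b}  FOLLOW[A]={$,a,b}  FOLLOW[B]={$,a,b}  FOLLOW[C]={$,a,b}
pass 2: — fixpoint
  FOLLOW[S]={$,a,b}  FOLLOW[A]={$,a,b}  FOLLOW[B]={$,a,b}  FOLLOW[C]={$,a,b}

FOLLOW(S) = ["$", "a", "b"]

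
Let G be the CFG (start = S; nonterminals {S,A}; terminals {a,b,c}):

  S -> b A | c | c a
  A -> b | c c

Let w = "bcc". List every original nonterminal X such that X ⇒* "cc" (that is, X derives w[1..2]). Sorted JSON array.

Convert to CNF:
  S -> T0 T2 | T1 A | c
  A -> T0 T0 | b
  T0 -> c
  T1 -> b
  T2 -> a

CYK fill, restricted to cells inside w[1..2]:
  T[1,1] 'c' = {S,T0}  orig:{S}
  T[2,2] 'c' = {S,T0}  orig:{S}
  T[1,2] 'cc' = {A}

Original NTs in T[1,2] deriving "cc": ["A"]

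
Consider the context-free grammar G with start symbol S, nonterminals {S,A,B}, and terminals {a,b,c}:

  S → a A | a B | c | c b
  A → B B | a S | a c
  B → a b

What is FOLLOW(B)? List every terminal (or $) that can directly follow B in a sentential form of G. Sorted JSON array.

FIRST sets, iterate to fixpoint:
round 1:
  A via A→a S: +{a}
  B via B→a b: +{a}
  S via S→a A: +{a}
  S via S→c: +{c}
  S: {a,c}  A: {a}  B: {a}
round 2: (no change)
  S: {a,c}  A: {a}  B: {a}

FOLLOW sets:
FOLLOW(S) := {$}
round 1:
  A→B B: FOLLOW(B) ⊇ FIRST(B) = {a}; new: +{a}
  S→a A: FOLLOW(A) ⊇ FOLLOW(S) ⊇ {$}; new: +{$}
  S→a B: FOLLOW(B) ⊇ FOLLOW(S) ⊇ {$}; new: +{$}
  FOLLOW[S]={$}  FOLLOW[A]={$}  FOLLOW[B]={$,a}
round 2: done
  FOLLOW[S]={$}  FOLLOW[A]={$}  FOLLOW[B]={$,a}

FOLLOW(B) = ["$", "a"]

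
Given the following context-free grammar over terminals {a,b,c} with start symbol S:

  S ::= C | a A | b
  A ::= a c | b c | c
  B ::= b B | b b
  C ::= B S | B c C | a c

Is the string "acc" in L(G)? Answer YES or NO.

Convert to CNF:
  S -> B S | B X4 | T0 A | T0 T1 | b
  A -> T0 T1 | T2 T1 | c
  B -> T2 B | T2 T2
  C -> B S | B X3 | T0 T1
  T0 -> a
  T1 -> c
  T2 -> b
  X3 -> T1 C
  X4 -> T1 C

CYK table (by increasing span):
  T[0,0] 'a' = {T0}  orig:{}
  T[1,1] 'c' = {A,T1}  orig:{A}
  T[2,2] 'c' = {A,T1}  orig:{A}
  T[0,1] 'ac' = {A,C,S}
  T[1,2] 'cc' = ∅
  T[0,2] 'acc' = ∅

S ∉ T[0,2] ⇒ NO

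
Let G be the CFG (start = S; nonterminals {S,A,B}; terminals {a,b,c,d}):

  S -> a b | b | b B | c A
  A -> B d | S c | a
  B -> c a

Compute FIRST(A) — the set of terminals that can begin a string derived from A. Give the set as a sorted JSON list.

FIRST sets, iterate to fixpoint:
[1]
  A via A→a: +{a}
  B via B→c a: +{c}
  S via S→a b: +{a}
  S via S→b: +{b}
  S via S→c A: +{c}
  S: {a,b,c}  A: {a}  B: {c}
[2]
  A via A→B d: +{c}
  A via A→S c: +{b}
  S: {a,b,c}  A: {a,b,c}  B: {c}
[3] (no change)
  S: {a,b,c}  A: {a,b,c}  B: {c}

FIRST(A) = ["a", "b", "c"]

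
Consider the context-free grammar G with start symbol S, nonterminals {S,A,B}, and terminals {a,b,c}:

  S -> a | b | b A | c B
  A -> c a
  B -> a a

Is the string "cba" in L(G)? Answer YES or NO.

CNF form of G:
  S -> T0 B | T2 A | a | b
  A -> T0 T1
  B -> T1 T1
  T0 -> c
  T1 -> a
  T2 -> b

CYK fill:
  [0..0]={T0}  "c"  orig:{}
  [1..1]={S,T2}  "b"  orig:{S}
  [2..2]={S,T1}  "a"  orig:{S}
  [0..1]=∅  "cb"
  [1..2]=∅  "ba"
  [0..2]=∅  "cba"

S ∉ T[0,2] ⇒ NO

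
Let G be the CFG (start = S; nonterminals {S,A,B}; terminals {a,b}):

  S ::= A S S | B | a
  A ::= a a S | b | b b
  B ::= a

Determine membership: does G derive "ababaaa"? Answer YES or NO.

Convert to CNF:
  S -> A X3 | a
  A -> T0 X2 | T1 T1 | b
  B -> a
  T0 -> a
  T1 -> b
  X2 -> T0 S
  X3 -> S S

CYK fill:
  cell(0,0) a: {B,S,T0}  orig:{B,S}
  cell(1,1) b: {A,T1}  orig:{A}
  cell(2,2) a: {B,S,T0}  orig:{B,S}
  cell(3,3) b: {A,T1}  orig:{A}
  cell(4,4) a: {B,S,T0}  orig:{B,S}
  cell(5,5) a: {B,S,T0}  orig:{B,S}
  cell(6,6) a: {B,S,T0}  orig:{B,S}
  cell(0,1) ab: ∅
  cell(1,2) ba: ∅
  cell(2,3) ab: ∅
  cell(3,4) ba: ∅
  cell(4,5) aa: {X2,X3}  orig:{}
  cell(5,6) aa: {X2,X3}  orig:{}
  cell(0,2) aba: ∅
  cell(1,3) bab: ∅
  cell(2,4) aba: ∅
  cell(3,5) baa: {S}
  cell(4,6) aaa: {A}
  cell(0,3) abab: ∅
  cell(1,4) baba: ∅
  cell(2,5) abaa: {X2,X3}  orig:{}
  cell(3,6) baaa: {X3}  orig:{}
  cell(0,4) ababa: ∅
  cell(1,5) babaa: {S}
  cell(2,6) abaaa: ∅
  cell(0,5) ababaa: {X2,X3}  orig:{}
  cell(1,6) babaaa: {X3}  orig:{}
  cell(0,6) ababaaa: ∅

S ∉ T[0,6] ⇒ NO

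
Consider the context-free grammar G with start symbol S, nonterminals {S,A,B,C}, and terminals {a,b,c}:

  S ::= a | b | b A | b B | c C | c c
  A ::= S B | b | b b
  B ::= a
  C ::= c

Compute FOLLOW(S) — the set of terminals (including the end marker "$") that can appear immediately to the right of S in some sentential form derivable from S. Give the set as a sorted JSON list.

FIRST iteration:
pass 1:
  A via A→b: +{b}
  B via B→a: +{a}
  C via C→c: +{c}
  S via S→a: +{a}
  S via S→b: +{b}
  S via S→c C: +{c}
  S: {a,b,c}  A: {b}  B: {a}  C: {c}
pass 2:
  A via A→S B: +{a,c}
  S: {a,b,c}  A: {a,b,c}  B: {a}  C: {c}
pass 3: (stable)
  S: {a,b,c}  A: {a,b,c}  B: {a}  C: {c}

Compute FOLLOW by fixpoint:
initialize: $ ∈ FOLLOW(S)
iter 1:
  A→S B: FOLLOW(S) ⊇ FIRST(B) = {a}; new: +{a}
  S→b A: FOLLOW(A) ⊇ FOLLOW(S) ⊇ {$,a}; new: +{$,a}
  S→b B: FOLLOW(B) ⊇ FOLLOW(S) ⊇ {$,a}; new: +{$,a}
  S→c C: FOLLOW(C) ⊇ FOLLOW(S) ⊇ {$,a}; new: +{$,a}
  FOLLOW(S)={$,a}  FOLLOW(A)={$,a}  FOLLOW(B)={$,a}  FOLLOW(C)={$,a}
iter 2: (stable)
  FOLLOW(S)={$,a}  FOLLOW(A)={$,a}  FOLLOW(B)={$,a}  FOLLOW(C)={$,a}

FOLLOW(S) = ["$", "a"]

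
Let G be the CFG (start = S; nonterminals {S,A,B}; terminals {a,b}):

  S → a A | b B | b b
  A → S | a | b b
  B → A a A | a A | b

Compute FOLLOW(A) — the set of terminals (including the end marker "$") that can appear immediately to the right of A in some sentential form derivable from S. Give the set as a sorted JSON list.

FIRST iteration:
[1]
  A via A→a: +{a}
  A via A→b b: +{b}
  B via B→A a A: +{a,b}
  S via S→a A: +{a}
  S via S→b B: +{b}
  FIRST(S)={a,b}  FIRST(A)={a,b}  FIRST(B)={a,b}
[2] — fixpoint
  FIRST(S)={a,b}  FIRST(A)={a,b}  FIRST(B)={a,b}

FOLLOW sets:
seed FOLLOW(S) with $
round 1:
  B→A a A: FOLLOW(A) ⊇ FIRST(a) = {a}; new: +{a}
  S→a A: FOLLOW(A) ⊇ FOLLOW(S) ⊇ {$}; new: +{$}
  S→b B: FOLLOW(B) ⊇ FOLLOW(S) ⊇ {$}; new: +{$}
  FOLLOW[S]={$}  FOLLOW[A]={$,a}  FOLLOW[B]={$}
round 2:
  A→S: FOLLOW(S) ⊇ FOLLOW(A) ⊇ {$,a}; new: +{a}
  S→b B: FOLLOW(B) ⊇ FOLLOW(S) ⊇ {$,a}; new: +{a}
  FOLLOW[S]={$,a}  FOLLOW[A]={$,a}  FOLLOW[B]={$,a}
round 3: (no change)
  FOLLOW[S]={$,a}  FOLLOW[A]={$,a}  FOLLOW[B]={$,a}

FOLLOW(A) = ["$", "a"]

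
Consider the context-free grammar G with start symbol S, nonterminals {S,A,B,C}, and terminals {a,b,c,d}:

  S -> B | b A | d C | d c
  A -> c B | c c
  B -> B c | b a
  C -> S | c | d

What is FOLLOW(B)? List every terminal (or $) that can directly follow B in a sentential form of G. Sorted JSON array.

Compute FIRST by fixpoint:
round 1:
  A via A→c B: +{c}
  B via B→b a: +{b}
  C via C→c: +{c}
  C via C→d: +{d}
  S via S→B: +{b}
  S via S→d C: +{d}
  FIRST(S)={b,d}  FIRST(A)={c}  FIRST(B)={b}  FIRST(C)={c,d}
round 2:
  C via C→S: +{b}
  FIRST(S)={b,d}  FIRST(A)={c}  FIRST(B)={b}  FIRST(C)={b,c,d}
round 3: (no change)
  FIRST(S)={b,d}  FIRST(A)={c}  FIRST(B)={b}  FIRST(C)={b,c,d}

FOLLOW iteration:
FOLLOW(S) := {$}
round 1:
  B→B c: FOLLOW(B) ⊇ FIRST(c) = {c}; new: +{c}
  S→B: FOLLOW(B) ⊇ FOLLOW(S) ⊇ {$}; new: +{$}
  S→b A: FOLLOW(A) ⊇ FOLLOW(S) ⊇ {$}; new: +{$}
  S→d C: FOLLOW(C) ⊇ FOLLOW(S) ⊇ {$}; new: +{$}
  FOLLOW(S)={$}  FOLLOW(A)={$}  FOLLOW(B)={$,c}  FOLLOW(C)={$}
round 2: — fixpoint
  FOLLOW(S)={$}  FOLLOW(A)={$}  FOLLOW(B)={$,c}  FOLLOW(C)={$}

FOLLOW(B) = ["$", "c"]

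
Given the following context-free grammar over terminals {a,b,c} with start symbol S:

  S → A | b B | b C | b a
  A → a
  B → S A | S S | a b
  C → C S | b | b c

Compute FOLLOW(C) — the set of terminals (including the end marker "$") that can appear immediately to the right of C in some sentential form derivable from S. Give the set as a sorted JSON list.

FIRST iteration:
iter 1:
  A via A→a: +{a}
  B via B→a b: +{a}
  C via C→b: +{b}
  S via S→A: +{a}
  S via S→b B: +{b}
  FIRST[S]={a,b}  FIRST[A]={a}  FIRST[B]={a}  FIRST[C]={b}
iter 2:
  B via B→S A: +{b}
  FIRST[S]={a,b}  FIRST[A]={a}  FIRST[B]={a,b}  FIRST[C]={b}
iter 3: (stable)
  FIRST[S]={a,b}  FIRST[A]={a}  FIRST[B]={a,b}  FIRST[C]={b}

Compute FOLLOW by fixpoint:
initialize: $ ∈ FOLLOW(S)
[1]
  B→S A: FOLLOW(S) ⊇ FIRST(A) = {a}; new: +{a}
  B→S S: FOLLOW(S) ⊇ FIRST(S) = {a,b}; new: +{b}
  C→C S: FOLLOW(C) ⊇ FIRST(S) = {a,b}; new: +{a,b}
  S→A: FOLLOW(A) ⊇ FOLLOW(S) ⊇ {$,a,b}; new: +{$,a,b}
  S→b B: FOLLOW(B) ⊇ FOLLOW(S) ⊇ {$,a,b}; new: +{$,a,b}
  S→b C: FOLLOW(C) ⊇ FOLLOW(S) ⊇ {$,a,b}; new: +{$}
  FOLLOW(S)={$,a,b}  FOLLOW(A)={$,a,b}  FOLLOW(B)={$,a,b}  FOLLOW(C)={$,a,b}
[2] — fixpoint
  FOLLOW(S)={$,a,b}  FOLLOW(A)={$,a,b}  FOLLOW(B)={$,a,b}  FOLLOW(C)={$,a,b}

FOLLOW(C) = ["$", "a", "b"]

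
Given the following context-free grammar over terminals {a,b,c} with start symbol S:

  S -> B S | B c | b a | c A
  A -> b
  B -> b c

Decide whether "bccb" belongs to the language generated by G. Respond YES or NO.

Convert to CNF:
  S -> B S | B T1 | T0 T2 | T1 A
  A -> b
  B -> T0 T1
  T0 -> b
  T1 -> c
  T2 -> a

Fill CYK table bottom-up:
  cell(0,0) b: {A,T0}  orig:{A}
  cell(1,1) c: {T1}  orig:{}
  cell(2,2) c: {T1}  orig:{}
  cell(3,3) b: {A,T0}  orig:{A}
  cell(0,1) bc: {B}
  cell(1,2) cc: ∅
  cell(2,3) cb: {S}
  cell(0,2) bcc: {S}
  cell(1,3) ccb: ∅
  cell(0,3) bccb: {S}

S ∈ T[0,3] ⇒ YES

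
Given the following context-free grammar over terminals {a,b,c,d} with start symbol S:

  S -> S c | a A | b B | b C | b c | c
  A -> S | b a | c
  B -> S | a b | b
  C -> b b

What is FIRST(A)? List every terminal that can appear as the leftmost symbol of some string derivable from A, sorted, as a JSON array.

Compute FIRST by fixpoint:
pass 1:
  A via A→b a: +{b}
  A via A→c: +{c}
  B via B→a b: +{a}
  B via B→b: +{b}
  C via C→b b: +{b}
  S via S→a A: +{a}
  S via S→b B: +{b}
  S via S→c: +{c}
  FIRST(S)={a,b,c}  FIRST(A)={b,c}  FIRST(B)={a,b}  FIRST(C)={b}
pass 2:
  A via A→S: +{a}
  B via B→S: +{c}
  FIRST(S)={a,b,c}  FIRST(A)={a,b,c}  FIRST(B)={a,b,c}  FIRST(C)={b}
pass 3: done
  FIRST(S)={a,b,c}  FIRST(A)={a,b,c}  FIRST(B)={a,b,c}  FIRST(C)={b}

FIRST(A) = ["a", "b", "c"]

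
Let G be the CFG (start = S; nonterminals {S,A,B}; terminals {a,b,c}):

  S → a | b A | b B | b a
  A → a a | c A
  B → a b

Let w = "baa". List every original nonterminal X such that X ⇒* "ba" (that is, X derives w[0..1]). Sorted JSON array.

CNF form of G:
  S -> T2 A | T2 B | T2 T0 | a
  A -> T0 T0 | T1 A
  B -> T0 T2
  T0 -> a
  T1 -> c
  T2 -> b

Fill CYK table bottom-up, restricted to cells inside w[0..1]:
  cell(0,0) b: {T2}  orig:{}
  cell(1,1) a: {S,T0}  orig:{S}
  cell(0,1) ba: {S}

Original NTs in T[0,1] deriving "ba": ["S"]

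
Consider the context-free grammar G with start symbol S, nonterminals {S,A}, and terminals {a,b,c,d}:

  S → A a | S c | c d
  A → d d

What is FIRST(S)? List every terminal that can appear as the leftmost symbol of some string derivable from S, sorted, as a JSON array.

FIRST iteration:
iter 1:
  A via A→d d: +{d}
  S via S→A a: +{d}
  S via S→c d: +{c}
  FIRST[S]={c,d}  FIRST[A]={d}
iter 2: — fixpoint
  FIRST[S]={c,d}  FIRST[A]={d}

FIRST(S) = ["c", "d"]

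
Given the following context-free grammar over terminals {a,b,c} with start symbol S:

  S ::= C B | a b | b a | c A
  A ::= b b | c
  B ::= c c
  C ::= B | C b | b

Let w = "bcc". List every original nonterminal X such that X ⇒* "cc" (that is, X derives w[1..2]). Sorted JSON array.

Convert to CNF:
  S -> C B | T0 T2 | T1 A | T2 T0
  A -> T0 T0 | c
  B -> T1 T1
  C -> C T0 | T1 T1 | b
  T0 -> b
  T1 -> c
  T2 -> a

CYK table (by increasing span), restricted to cells inside w[1..2]:
  T[1,1] 'c' = {A,T1}  orig:{A}
  T[2,2] 'c' = {A,T1}  orig:{A}
  T[1,2] 'cc' = {B,C,S}

Original NTs in T[1,2] deriving "cc": ["B", "C", "S"]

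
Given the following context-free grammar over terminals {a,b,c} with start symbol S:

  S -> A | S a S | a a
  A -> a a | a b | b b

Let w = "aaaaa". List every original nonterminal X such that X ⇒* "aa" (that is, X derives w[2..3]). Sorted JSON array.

Convert to CNF:
  S -> S X2 | T0 T0 | T0 T1 | T1 T1
  A -> T0 T0 | T0 T1 | T1 T1
  T0 -> a
  T1 -> b
  X2 -> T0 S

Fill CYK table bottom-up — only the sub-triangle for w[2..3]:
  cell(2,2) a: {T0}  orig:{}
  cell(3,3) a: {T0}  orig:{}
  cell(2,3) aa: {A,S}

Original NTs in T[2,3] deriving "aa": ["A", "S"]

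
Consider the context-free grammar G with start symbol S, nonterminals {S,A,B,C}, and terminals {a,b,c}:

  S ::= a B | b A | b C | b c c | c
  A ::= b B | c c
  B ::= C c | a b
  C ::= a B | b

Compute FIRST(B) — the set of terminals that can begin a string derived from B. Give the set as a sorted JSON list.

Compute FIRST by fixpoint:
pass 1:
  A via A→b B: +{b}
  A via A→c c: +{c}
  B via B→a b: +{a}
  C via C→a B: +{a}
  C via C→b: +{b}
  S via S→a B: +{a}
  S via S→b A: +{b}
  S via S→c: +{c}
  FIRST[S]={a,b,c}  FIRST[A]={b,c}  FIRST[B]={a}  FIRST[C]={a,b}
pass 2:
  B via B→C c: +{b}
  FIRST[S]={a,b,c}  FIRST[A]={b,c}  FIRST[B]={a,b}  FIRST[C]={a,b}
pass 3: (stable)
  FIRST[S]={a,b,c}  FIRST[A]={b,c}  FIRST[B]={a,b}  FIRST[C]={a,b}

FIRST(B) = ["a", "b"]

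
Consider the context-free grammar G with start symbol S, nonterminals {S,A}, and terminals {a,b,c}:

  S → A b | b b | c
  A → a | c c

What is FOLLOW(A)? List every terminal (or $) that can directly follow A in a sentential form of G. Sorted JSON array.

FIRST iteration:
round 1:
  A via A→a: +{a}
  A via A→c c: +{c}
  S via S→A b: +{a,c}
  S via S→b b: +{b}
  S: {a,b,c}  A: {a,c}
round 2: (stable)
  S: {a,b,c}  A: {a,c}

Compute FOLLOW by fixpoint:
FOLLOW(S) := {$}
iter 1:
  S→A b: FOLLOW(A) ⊇ FIRST(b) = {b}; new: +{b}
  FOLLOW[S]={$}  FOLLOW[A]={b}
iter 2: done
  FOLLOW[S]={$}  FOLLOW[A]={b}

FOLLOW(A) = ["b"]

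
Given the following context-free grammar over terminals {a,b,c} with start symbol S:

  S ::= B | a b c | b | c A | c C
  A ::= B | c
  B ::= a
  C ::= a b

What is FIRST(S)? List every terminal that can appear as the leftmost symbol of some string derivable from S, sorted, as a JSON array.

FIRST iteration:
pass 1:
  A via A→c: +{c}
  B via B→a: +{a}
  C via C→a b: +{a}
  S via S→B: +{a}
  S via S→b: +{b}
  S via S→c A: +{c}
  FIRST(S)={a,b,c}  FIRST(A)={c}  FIRST(B)={a}  FIRST(C)={a}
pass 2:
  A via A→B: +{a}
  FIRST(S)={a,b,c}  FIRST(A)={a,c}  FIRST(B)={a}  FIRST(C)={a}
pass 3: done
  FIRST(S)={a,b,c}  FIRST(A)={a,c}  FIRST(B)={a}  FIRST(C)={a}

FIRST(S) = ["a", "b", "c"]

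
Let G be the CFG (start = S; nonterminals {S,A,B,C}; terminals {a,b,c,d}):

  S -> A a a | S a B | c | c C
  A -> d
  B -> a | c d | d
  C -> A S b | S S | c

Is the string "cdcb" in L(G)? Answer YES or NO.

CNF form of G:
  S -> A X5 | S X6 | T0 C | c
  A -> d
  B -> T0 T1 | a | d
  C -> A X4 | S S | c
  T0 -> c
  T1 -> d
  T2 -> b
  T3 -> a
  X4 -> S T2
  X5 -> T3 T3
  X6 -> T3 B

Fill CYK table bottom-up:
  [0..0]={C,S,T0}  "c"  orig:{C,S}
  [1..1]={A,B,T1}  "d"  orig:{A,B}
  [2..2]={C,S,T0}  "c"  orig:{C,S}
  [3..3]={T2}  "b"  orig:{}
  [0..1]={B}  "cd"
  [1..2]=∅  "dc"
  [2..3]={X4}  "cb"  orig:{}
  [0..2]=∅  "cdc"
  [1..3]={C}  "dcb"
  [0..3]={S}  "cdcb"

S ∈ T[0,3] ⇒ YES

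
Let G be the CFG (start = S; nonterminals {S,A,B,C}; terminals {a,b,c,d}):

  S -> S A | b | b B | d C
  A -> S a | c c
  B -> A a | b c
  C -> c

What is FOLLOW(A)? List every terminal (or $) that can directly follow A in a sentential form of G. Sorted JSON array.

FIRST iteration:
pass 1:
  A via A→c c: +{c}
  B via B→A a: +{c}
  B via B→b c: +{b}
  C via C→c: +{c}
  S via S→b: +{b}
  S via S→d C: +{d}
  FIRST[S]={b,d}  FIRST[A]={c}  FIRST[B]={b,c}  FIRST[C]={c}
pass 2:
  A via A→S a: +{b,d}
  B via B→A a: +{d}
  FIRST[S]={b,d}  FIRST[A]={b,c,d}  FIRST[B]={b,c,d}  FIRST[C]={c}
pass 3: (stable)
  FIRST[S]={b,d}  FIRST[A]={b,c,d}  FIRST[B]={b,c,d}  FIRST[C]={c}

FOLLOW sets:
seed FOLLOW(S) with $
iter 1:
  A→S a: FOLLOW(S) ⊇ FIRST(a) = {a}; new: +{a}
  B→A a: FOLLOW(A) ⊇ FIRST(a) = {a}; new: +{a}
  S→S A: FOLLOW(S) ⊇ FIRST(A) = {b,c,d}; new: +{b,c,d}
  S→S A: FOLLOW(A) ⊇ FOLLOW(S) ⊇ {$,a,b,c,d}; new: +{$,b,c,d}
  S→b B: FOLLOW(B) ⊇ FOLLOW(S) ⊇ {$,a,b,c,d}; new: +{$,a,b,c,d}
  S→d C: FOLLOW(C) ⊇ FOLLOW(S) ⊇ {$,a,b,c,d}; new: +{$,a,b,c,d}
  S: {$,a,b,c,d}  A: {$,a,b,c,d}  B: {$,a,b,c,d}  C: {$,a,b,c,d}
iter 2: (no change)
  S: {$,a,b,c,d}  A: {$,a,b,c,d}  B: {$,a,b,c,d}  C: {$,a,b,c,d}

FOLLOW(A) = ["$", "a", "b", "c", "d"]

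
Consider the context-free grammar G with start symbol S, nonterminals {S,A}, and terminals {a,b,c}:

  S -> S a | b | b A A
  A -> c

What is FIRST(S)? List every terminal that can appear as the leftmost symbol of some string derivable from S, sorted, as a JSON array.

FIRST sets, iterate to fixpoint:
pass 1:
  A via A→c: +{c}
  S via S→b: +{b}
  FIRST[S]={b}  FIRST[A]={c}
pass 2: — fixpoint
  FIRST[S]={b}  FIRST[A]={c}

FIRST(S) = ["b"]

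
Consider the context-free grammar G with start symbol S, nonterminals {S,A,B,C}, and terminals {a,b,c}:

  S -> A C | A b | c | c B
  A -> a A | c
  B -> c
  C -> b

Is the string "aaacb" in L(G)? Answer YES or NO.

CNF form of G:
  S -> A C | A T1 | T2 B | c
  A -> T0 A | c
  B -> c
  C -> b
  T0 -> a
  T1 -> b
  T2 -> c

CYK fill:
  T[0,0] 'a' = {T0}  orig:{}
  T[1,1] 'a' = {T0}  orig:{}
  T[2,2] 'a' = {T0}  orig:{}
  T[3,3] 'c' = {A,B,S,T2}  orig:{A,B,S}
  T[4,4] 'b' = {C,T1}  orig:{C}
  T[0,1] 'aa' = ∅
  T[1,2] 'aa' = ∅
  T[2,3] 'ac' = {A}
  T[3,4] 'cb' = {S}
  T[0,2] 'aaa' = ∅
  T[1,3] 'aac' = {A}
  T[2,4] 'acb' = {S}
  T[0,3] 'aaac' = {A}
  T[1,4] 'aacb' = {S}
  T[0,4] 'aaacb' = {S}

S ∈ T[0,4] ⇒ YES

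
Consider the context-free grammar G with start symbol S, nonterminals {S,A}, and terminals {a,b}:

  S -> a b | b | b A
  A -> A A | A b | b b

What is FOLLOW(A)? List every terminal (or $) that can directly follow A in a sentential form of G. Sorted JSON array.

FIRST sets, iterate to fixpoint:
round 1:
  A via A→b b: +{b}
  S via S→a b: +{a}
  S via S→b: +{b}
  S: {a,b}  A: {b}
round 2: done
  S: {a,b}  A: {b}

FOLLOW iteration:
initialize: $ ∈ FOLLOW(S)
iter 1:
  A→A A: FOLLOW(A) ⊇ FIRST(A) = {b}; new: +{b}
  S→b A: FOLLOW(A) ⊇ FOLLOW(S) ⊇ {$}; new: +{$}
  FOLLOW[S]={$}  FOLLOW[A]={$,b}
iter 2: (no change)
  FOLLOW[S]={$}  FOLLOW[A]={$,b}

FOLLOW(A) = ["$", "b"]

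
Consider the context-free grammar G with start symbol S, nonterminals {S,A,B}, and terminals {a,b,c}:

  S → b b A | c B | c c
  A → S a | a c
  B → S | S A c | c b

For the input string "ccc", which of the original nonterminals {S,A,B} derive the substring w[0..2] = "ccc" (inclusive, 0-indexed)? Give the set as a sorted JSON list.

CNF form of G:
  S -> T1 B | T1 T1 | T2 X5
  A -> S T0 | T0 T1
  B -> S X3 | T1 B | T1 T1 | T1 T2 | T2 X4
  T0 -> a
  T1 -> c
  T2 -> b
  X3 -> A T1
  X4 -> T2 A
  X5 -> T2 A

Fill CYK table bottom-up, restricted to cells inside w[0..2]:
  cell(0,0) c: {T1}  orig:{}
  cell(1,1) c: {T1}  orig:{}
  cell(2,2) c: {T1}  orig:{}
  cell(0,1) cc: {B,S}
  cell(1,2) cc: {B,S}
  cell(0,2) ccc: {B,S}

Original NTs in T[0,2] deriving "ccc": ["B", "S"]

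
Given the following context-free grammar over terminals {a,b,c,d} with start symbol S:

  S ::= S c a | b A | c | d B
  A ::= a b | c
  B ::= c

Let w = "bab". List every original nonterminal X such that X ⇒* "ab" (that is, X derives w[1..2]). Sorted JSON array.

CNF form of G:
  S -> S X4 | T1 A | T3 B | c
  A -> T0 T1 | c
  B -> c
  T0 -> a
  T1 -> b
  T2 -> c
  T3 -> d
  X4 -> T2 T0

CYK fill — only the sub-triangle for w[1..2]:
  cell(1,1) a: {T0}  orig:{}
  cell(2,2) b: {T1}  orig:{}
  cell(1,2) ab: {A}

Original NTs in T[1,2] deriving "ab": ["A"]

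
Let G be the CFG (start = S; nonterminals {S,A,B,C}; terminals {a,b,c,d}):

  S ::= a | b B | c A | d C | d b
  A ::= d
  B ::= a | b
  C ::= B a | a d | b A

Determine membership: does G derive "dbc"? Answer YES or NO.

CNF form of G:
  S -> T1 C | T1 T2 | T2 B | T3 A | a
  A -> d
  B -> a | b
  C -> B T0 | T0 T1 | T2 A
  T0 -> a
  T1 -> d
  T2 -> b
  T3 -> c

CYK table (by increasing span):
  cell(0,0) d: {A,T1}  orig:{A}
  cell(1,1) b: {B,T2}  orig:{B}
  cell(2,2) c: {T3}  orig:{}
  cell(0,1) db: {S}
  cell(1,2) bc: ∅
  cell(0,2) dbc: ∅

S ∉ T[0,2] ⇒ NO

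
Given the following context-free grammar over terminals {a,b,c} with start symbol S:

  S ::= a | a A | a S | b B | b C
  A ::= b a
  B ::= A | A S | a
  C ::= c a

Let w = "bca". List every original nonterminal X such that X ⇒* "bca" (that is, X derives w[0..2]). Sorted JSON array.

Convert to CNF:
  S -> T0 B | T0 C | T1 A | T1 S | a
  A -> T0 T1
  B -> A S | T0 T1 | a
  C -> T2 T1
  T0 -> b
  T1 -> a
  T2 -> c

CYK fill, restricted to cells inside w[0..2]:
  T[0,0] 'b' = {T0}  orig:{}
  T[1,1] 'c' = {T2}  orig:{}
  T[2,2] 'a' = {B,S,T1}  orig:{B,S}
  T[0,1] 'bc' = ∅
  T[1,2] 'ca' = {C}
  T[0,2] 'bca' = {S}

Original NTs in T[0,2] deriving "bca": ["S"]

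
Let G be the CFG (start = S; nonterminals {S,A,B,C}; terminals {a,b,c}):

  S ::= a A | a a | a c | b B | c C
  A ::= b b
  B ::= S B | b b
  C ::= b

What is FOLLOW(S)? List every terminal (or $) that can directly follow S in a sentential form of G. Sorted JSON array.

Compute FIRST by fixpoint:
round 1:
  A via A→b b: +{b}
  B via B→b b: +{b}
  C via C→b: +{b}
  S via S→a A: +{a}
  S via S→b B: +{b}
  S via S→c C: +{c}
  FIRST(S)={a,b,c}  FIRST(A)={b}  FIRST(B)={b}  FIRST(C)={b}
round 2:
  B via B→S B: +{a,c}
  FIRST(S)={a,b,c}  FIRST(A)={b}  FIRST(B)={a,b,c}  FIRST(C)={b}
round 3: (no change)
  FIRST(S)={a,b,c}  FIRST(A)={b}  FIRST(B)={a,b,c}  FIRST(C)={b}

FOLLOW sets:
initialize: $ ∈ FOLLOW(S)
pass 1:
  B→S B: FOLLOW(S) ⊇ FIRST(B) = {a,b,c}; new: +{a,b,c}
  S→a A: FOLLOW(A) ⊇ FOLLOW(S) ⊇ {$,a,b,c}; new: +{$,a,b,c}
  S→b B: FOLLOW(B) ⊇ FOLLOW(S) ⊇ {$,a,b,c}; new: +{$,a,b,c}
  S→c C: FOLLOW(C) ⊇ FOLLOW(S) ⊇ {$,a,b,c}; new: +{$,a,b,c}
  FOLLOW(S)={$,a,b,c}  FOLLOW(A)={$,a,b,c}  FOLLOW(B)={$,a,b,c}  FOLLOW(C)={$,a,b,c}
pass 2: (no change)
  FOLLOW(S)={$,a,b,c}  FOLLOW(A)={$,a,b,c}  FOLLOW(B)={$,a,b,c}  FOLLOW(C)={$,a,b,c}

FOLLOW(S) = ["$", "a", "b", "c"]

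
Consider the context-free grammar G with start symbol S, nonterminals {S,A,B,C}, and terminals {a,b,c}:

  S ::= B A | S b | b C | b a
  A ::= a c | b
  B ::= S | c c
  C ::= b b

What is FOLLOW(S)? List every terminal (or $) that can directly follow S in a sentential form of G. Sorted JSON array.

Compute FIRST by fixpoint:
round 1:
  A via A→a c: +{a}
  A via A→b: +{b}
  B via B→c c: +{c}
  C via C→b b: +{b}
  S via S→B A: +{c}
  S via S→b C: +{b}
  S: {b,c}  A: {a,b}  B: {c}  C: {b}
round 2:
  B via B→S: +{b}
  S: {b,c}  A: {a,b}  B: {b,c}  C: {b}
round 3: (stable)
  S: {b,c}  A: {a,b}  B: {b,c}  C: {b}

FOLLOW iteration:
initialize: $ ∈ FOLLOW(S)
pass 1:
  S→B A: FOLLOW(B) ⊇ FIRST(A) = {a,b}; new: +{a,b}
  S→B A: FOLLOW(A) ⊇ FOLLOW(S) ⊇ {$}; new: +{$}
  S→S b: FOLLOW(S) ⊇ FIRST(b) = {b}; new: +{b}
  S→b C: FOLLOW(C) ⊇ FOLLOW(S) ⊇ {$,b}; new: +{$,b}
  S: {$,b}  A: {$}  B: {a,b}  C: {$,b}
pass 2:
  B→S: FOLLOW(S) ⊇ FOLLOW(B) ⊇ {a,b}; new: +{a}
  S→B A: FOLLOW(A) ⊇ FOLLOW(S) ⊇ {$,a,b}; new: +{a,b}
  S→b C: FOLLOW(C) ⊇ FOLLOW(S) ⊇ {$,a,b}; new: +{a}
  S: {$,a,b}  A: {$,a,b}  B: {a,b}  C: {$,a,b}
pass 3: (no change)
  S: {$,a,b}  A: {$,a,b}  B: {a,b}  C: {$,a,b}

FOLLOW(S) = ["$", "a", "b"]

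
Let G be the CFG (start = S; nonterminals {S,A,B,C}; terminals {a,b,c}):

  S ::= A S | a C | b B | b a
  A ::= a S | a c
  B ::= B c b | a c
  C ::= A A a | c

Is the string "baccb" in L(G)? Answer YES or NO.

CNF form of G:
  S -> A S | T0 C | T2 B | T2 T0
  A -> T0 S | T0 T1
  B -> B X3 | T0 T1
  C -> A X4 | c
  T0 -> a
  T1 -> c
  T2 -> b
  X3 -> T1 T2
  X4 -> A T0

CYK table (by increasing span):
  [0..0]={T2}  "b"  orig:{}
  [1..1]={T0}  "a"  orig:{}
  [2..2]={C,T1}  "c"  orig:{C}
  [3..3]={C,T1}  "c"  orig:{C}
  [4..4]={T2}  "b"  orig:{}
  [0..1]={S}  "ba"
  [1..2]={A,B,S}  "ac"
  [2..3]=∅  "cc"
  [3..4]={X3}  "cb"  orig:{}
  [0..2]={S}  "bac"
  [1..3]=∅  "acc"
  [2..4]=∅  "ccb"
  [0..3]=∅  "bacc"
  [1..4]={B}  "accb"
  [0..4]={S}  "baccb"

S ∈ T[0,4] ⇒ YES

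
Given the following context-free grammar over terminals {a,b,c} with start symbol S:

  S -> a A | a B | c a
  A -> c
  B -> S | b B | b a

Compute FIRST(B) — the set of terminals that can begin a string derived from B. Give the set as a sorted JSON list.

Compute FIRST by fixpoint:
round 1:
  A via A→c: +{c}
  B via B→b B: +{b}
  S via S→a A: +{a}
  S via S→c a: +{c}
  S: {a,c}  A: {c}  B: {b}
round 2:
  B via B→S: +{a,c}
  S: {a,c}  A: {c}  B: {a,b,c}
round 3: (no change)
  S: {a,c}  A: {c}  B: {a,b,c}

FIRST(B) = ["a", "b", "c"]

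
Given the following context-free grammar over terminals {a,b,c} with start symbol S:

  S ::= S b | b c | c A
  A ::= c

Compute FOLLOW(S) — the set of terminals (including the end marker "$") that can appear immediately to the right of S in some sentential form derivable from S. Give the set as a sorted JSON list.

FIRST sets, iterate to fixpoint:
[1]
  A via A→c: +{c}
  S via S→b c: +{b}
  S via S→c A: +{c}
  FIRST(S)={b,c}  FIRST(A)={c}
[2] (no change)
  FIRST(S)={b,c}  FIRST(A)={c}

FOLLOW sets:
FOLLOW(S) := {$}
round 1:
  S→S b: FOLLOW(S) ⊇ FIRST(b) = {b}; new: +{b}
  S→c A: FOLLOW(A) ⊇ FOLLOW(S) ⊇ {$,b}; new: +{$,b}
  FOLLOW[S]={$,b}  FOLLOW[A]={$,b}
round 2: — fixpoint
  FOLLOW[S]={$,b}  FOLLOW[A]={$,b}

FOLLOW(S) = ["$", "b"]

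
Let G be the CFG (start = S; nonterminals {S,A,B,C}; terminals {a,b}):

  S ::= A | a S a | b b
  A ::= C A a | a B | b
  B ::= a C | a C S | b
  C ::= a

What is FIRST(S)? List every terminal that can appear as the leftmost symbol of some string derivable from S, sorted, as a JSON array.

FIRST iteration:
round 1:
  A via A→a B: +{a}
  A via A→b: +{b}
  B via B→a C: +{a}
  B via B→b: +{b}
  C via C→a: +{a}
  S via S→A: +{a,b}
  S: {a,b}  A: {a,b}  B: {a,b}  C: {a}
round 2: (no change)
  S: {a,b}  A: {a,b}  B: {a,b}  C: {a}

FIRST(S) = ["a", "b"]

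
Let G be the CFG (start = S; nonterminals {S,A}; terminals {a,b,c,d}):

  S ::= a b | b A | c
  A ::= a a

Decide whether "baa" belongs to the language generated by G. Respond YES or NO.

CNF form of G:
  S -> T0 T1 | T1 A | c
  A -> T0 T0
  T0 -> a
  T1 -> b

CYK fill:
  T[0,0] 'b' = {T1}  orig:{}
  T[1,1] 'a' = {T0}  orig:{}
  T[2,2] 'a' = {T0}  orig:{}
  T[0,1] 'ba' = ∅
  T[1,2] 'aa' = {A}
  T[0,2] 'baa' = {S}

S ∈ T[0,2] ⇒ YES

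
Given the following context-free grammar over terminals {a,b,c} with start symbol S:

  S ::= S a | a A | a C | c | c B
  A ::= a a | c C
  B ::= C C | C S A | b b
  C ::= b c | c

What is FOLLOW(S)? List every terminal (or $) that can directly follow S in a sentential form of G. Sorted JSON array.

Compute FIRST by fixpoint:
round 1:
  A via A→a a: +{a}
  A via A→c C: +{c}
  B via B→b b: +{b}
  C via C→b c: +{b}
  C via C→c: +{c}
  S via S→a A: +{a}
  S via S→c: +{c}
  FIRST[S]={a,c}  FIRST[A]={a,c}  FIRST[B]={b}  FIRST[C]={b,c}
round 2:
  B via B→C C: +{c}
  FIRST[S]={a,c}  FIRST[A]={a,c}  FIRST[B]={b,c}  FIRST[C]={b,c}
round 3: done
  FIRST[S]={a,c}  FIRST[A]={a,c}  FIRST[B]={b,c}  FIRST[C]={b,c}

Compute FOLLOW by fixpoint:
seed FOLLOW(S) with $
round 1:
  B→C C: FOLLOW(C) ⊇ FIRST(C) = {b,c}; new: +{b,c}
  B→C S A: FOLLOW(C) ⊇ FIRST(S) = {a,c}; new: +{a}
  B→C S A: FOLLOW(S) ⊇ FIRST(A) = {a,c}; new: +{a,c}
  S→a A: FOLLOW(A) ⊇ FOLLOW(S) ⊇ {$,a,c}; new: +{$,a,c}
  S→a C: FOLLOW(C) ⊇ FOLLOW(S) ⊇ {$,a,c}; new: +{$}
  S→c B: FOLLOW(B) ⊇ FOLLOW(S) ⊇ {$,a,c}; new: +{$,a,c}
  FOLLOW[S]={$,a,c}  FOLLOW[A]={$,a,c}  FOLLOW[B]={$,a,c}  FOLLOW[C]={$,a,b,c}
round 2: done
  FOLLOW[S]={$,a,c}  FOLLOW[A]={$,a,c}  FOLLOW[B]={$,a,c}  FOLLOW[C]={$,a,b,c}

FOLLOW(S) = ["$", "a", "c"]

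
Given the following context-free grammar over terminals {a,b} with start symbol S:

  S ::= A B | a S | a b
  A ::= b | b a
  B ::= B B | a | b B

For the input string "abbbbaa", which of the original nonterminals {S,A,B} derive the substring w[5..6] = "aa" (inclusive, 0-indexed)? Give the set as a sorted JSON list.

CNF form of G:
  S -> A B | T1 S | T1 T0
  A -> T0 T1 | b
  B -> B B | T0 B | a
  T0 -> b
  T1 -> a

CYK table (by increasing span) — only the sub-triangle for w[5..6]:
  [5..5]={B,T1}  "a"  orig:{B}
  [6..6]={B,T1}  "a"  orig:{B}
  [5..6]={B}  "aa"

Original NTs in T[5,6] deriving "aa": ["B"]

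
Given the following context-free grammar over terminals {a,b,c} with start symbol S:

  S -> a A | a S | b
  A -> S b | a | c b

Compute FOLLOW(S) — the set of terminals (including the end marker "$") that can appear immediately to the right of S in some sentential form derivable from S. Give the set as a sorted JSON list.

FIRST sets, iterate to fixpoint:
pass 1:
  A via A→a: +{a}
  A via A→c b: +{c}
  S via S→a A: +{a}
  S via S→b: +{b}
  FIRST[S]={a,b}  FIRST[A]={a,c}
pass 2:
  A via A→S b: +{b}
  FIRST[S]={a,b}  FIRST[A]={a,b,c}
pass 3: done
  FIRST[S]={a,b}  FIRST[A]={a,b,c}

FOLLOW iteration:
seed FOLLOW(S) with $
pass 1:
  A→S b: FOLLOW(S) ⊇ FIRST(b) = {b}; new: +{b}
  S→a A: FOLLOW(A) ⊇ FOLLOW(S) ⊇ {$,b}; new: +{$,b}
  FOLLOW[S]={$,b}  FOLLOW[A]={$,b}
pass 2: (no change)
  FOLLOW[S]={$,b}  FOLLOW[A]={$,b}

FOLLOW(S) = ["$", "b"]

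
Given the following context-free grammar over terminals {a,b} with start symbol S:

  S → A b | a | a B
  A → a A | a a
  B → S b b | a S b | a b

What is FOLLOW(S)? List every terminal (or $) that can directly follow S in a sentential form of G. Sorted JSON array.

Compute FIRST by fixpoint:
round 1:
  A via A→a A: +{a}
  B via B→a S b: +{a}
  S via S→A b: +{a}
  FIRST[S]={a}  FIRST[A]={a}  FIRST[B]={a}
round 2: — fixpoint
  FIRST[S]={a}  FIRST[A]={a}  FIRST[B]={a}

FOLLOW sets:
seed FOLLOW(S) with $
iter 1:
  B→S b b: FOLLOW(S) ⊇ FIRST(b) = {b}; new: +{b}
  S→A b: FOLLOW(A) ⊇ FIRST(b) = {b}; new: +{b}
  S→a B: FOLLOW(B) ⊇ FOLLOW(S) ⊇ {$,b}; new: +{$,b}
  FOLLOW[S]={$,b}  FOLLOW[A]={b}  FOLLOW[B]={$,b}
iter 2: done
  FOLLOW[S]={$,b}  FOLLOW[A]={b}  FOLLOW[B]={$,b}

FOLLOW(S) = ["$", "b"]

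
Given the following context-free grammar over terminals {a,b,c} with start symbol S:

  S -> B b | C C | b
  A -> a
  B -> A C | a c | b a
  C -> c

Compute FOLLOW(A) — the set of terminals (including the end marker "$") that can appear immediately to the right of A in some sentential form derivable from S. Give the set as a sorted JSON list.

FIRST sets, iterate to fixpoint:
pass 1:
  A via A→a: +{a}
  B via B→A C: +{a}
  B via B→b a: +{b}
  C via C→c: +{c}
  S via S→B b: +{a,b}
  S via S→C C: +{c}
  S: {a,b,c}  A: {a}  B: {a,b}  C: {c}
pass 2: — fixpoint
  S: {a,b,c}  A: {a}  B: {a,b}  C: {c}

Compute FOLLOW by fixpoint:
seed FOLLOW(S) with $
round 1:
  B→A C: FOLLOW(A) ⊇ FIRST(C) = {c}; new: +{c}
  S→B b: FOLLOW(B) ⊇ FIRST(b) = {b}; new: +{b}
  S→C C: FOLLOW(C) ⊇ FIRST(C) = {c}; new: +{c}
  S→C C: FOLLOW(C) ⊇ FOLLOW(S) ⊇ {$}; new: +{$}
  S: {$}  A: {c}  B: {b}  C: {$,c}
round 2:
  B→A C: FOLLOW(C) ⊇ FOLLOW(B) ⊇ {b}; new: +{b}
  S: {$}  A: {c}  B: {b}  C: {$,b,c}
round 3: done
  S: {$}  A: {c}  B: {b}  C: {$,b,c}

FOLLOW(A) = ["c"]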